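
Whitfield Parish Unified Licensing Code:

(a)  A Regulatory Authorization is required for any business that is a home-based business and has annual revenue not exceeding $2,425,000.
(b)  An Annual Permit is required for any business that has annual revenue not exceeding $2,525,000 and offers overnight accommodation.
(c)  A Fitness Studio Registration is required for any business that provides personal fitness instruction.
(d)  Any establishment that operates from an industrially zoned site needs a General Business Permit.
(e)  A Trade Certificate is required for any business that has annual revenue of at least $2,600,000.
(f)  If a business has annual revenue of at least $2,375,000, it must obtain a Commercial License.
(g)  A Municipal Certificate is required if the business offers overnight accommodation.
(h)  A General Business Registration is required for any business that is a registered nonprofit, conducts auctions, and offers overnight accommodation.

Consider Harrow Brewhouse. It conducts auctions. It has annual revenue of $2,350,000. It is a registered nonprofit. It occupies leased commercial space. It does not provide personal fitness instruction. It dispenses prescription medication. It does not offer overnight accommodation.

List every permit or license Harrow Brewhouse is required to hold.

None

(a) occupies leased commercial space (not: is a home-based business); revenue $2,350,000 ≤ $2,425,000 → Regulatory Authorization not required.
(b) revenue $2,350,000 ≤ $2,525,000; does not offer overnight accommodation → Annual Permit not required.
(c) does not provide personal fitness instruction → Fitness Studio Registration not required.
(d) occupies leased commercial space (not: operates from an industrially zoned site) → General Business Permit not required.
(e) revenue $2,350,000 < $2,600,000 → Trade Certificate not required.
(f) revenue $2,350,000 < $2,375,000 → Commercial License not required.
(g) does not offer overnight accommodation → Municipal Certificate not required.
(h) is a registered nonprofit; conducts auctions; does not offer overnight accommodation → General Business Registration not required.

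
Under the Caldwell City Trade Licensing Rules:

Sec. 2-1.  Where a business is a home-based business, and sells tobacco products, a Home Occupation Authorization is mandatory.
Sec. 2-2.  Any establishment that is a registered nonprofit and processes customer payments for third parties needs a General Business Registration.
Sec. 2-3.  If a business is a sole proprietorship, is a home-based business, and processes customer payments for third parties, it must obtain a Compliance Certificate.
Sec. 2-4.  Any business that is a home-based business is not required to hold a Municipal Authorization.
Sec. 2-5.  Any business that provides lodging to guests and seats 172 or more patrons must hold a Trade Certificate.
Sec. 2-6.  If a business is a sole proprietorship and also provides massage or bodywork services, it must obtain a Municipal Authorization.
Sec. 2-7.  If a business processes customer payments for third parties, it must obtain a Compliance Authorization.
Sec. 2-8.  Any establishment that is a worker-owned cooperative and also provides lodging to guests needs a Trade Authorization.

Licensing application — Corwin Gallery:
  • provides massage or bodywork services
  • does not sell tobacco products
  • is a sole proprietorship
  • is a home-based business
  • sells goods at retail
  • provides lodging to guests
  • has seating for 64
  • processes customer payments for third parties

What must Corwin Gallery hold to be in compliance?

Compliance Authorization, Compliance Certificate

Sec. 2-1. is a home-based business; does not sell tobacco products → Home Occupation Authorization not required.
Sec. 2-2. is a sole proprietorship (not: is a registered nonprofit); processes customer payments for third parties → General Business Registration not required.
Sec. 2-3. is a sole proprietorship; is a home-based business; processes customer payments for third parties → Compliance Certificate required.
Sec. 2-4. is a home-based business → exempt from Municipal Authorization.
Sec. 2-5. provides lodging to guests; seating 64 < 172 → Trade Certificate not required.
Sec. 2-6. is a sole proprietorship; provides massage or bodywork services → Municipal Authorization required.
Sec. 2-7. processes customer payments for third parties → Compliance Authorization required.
Sec. 2-8. is a sole proprietorship (not: is a worker-owned cooperative); provides lodging to guests → Trade Authorization not required.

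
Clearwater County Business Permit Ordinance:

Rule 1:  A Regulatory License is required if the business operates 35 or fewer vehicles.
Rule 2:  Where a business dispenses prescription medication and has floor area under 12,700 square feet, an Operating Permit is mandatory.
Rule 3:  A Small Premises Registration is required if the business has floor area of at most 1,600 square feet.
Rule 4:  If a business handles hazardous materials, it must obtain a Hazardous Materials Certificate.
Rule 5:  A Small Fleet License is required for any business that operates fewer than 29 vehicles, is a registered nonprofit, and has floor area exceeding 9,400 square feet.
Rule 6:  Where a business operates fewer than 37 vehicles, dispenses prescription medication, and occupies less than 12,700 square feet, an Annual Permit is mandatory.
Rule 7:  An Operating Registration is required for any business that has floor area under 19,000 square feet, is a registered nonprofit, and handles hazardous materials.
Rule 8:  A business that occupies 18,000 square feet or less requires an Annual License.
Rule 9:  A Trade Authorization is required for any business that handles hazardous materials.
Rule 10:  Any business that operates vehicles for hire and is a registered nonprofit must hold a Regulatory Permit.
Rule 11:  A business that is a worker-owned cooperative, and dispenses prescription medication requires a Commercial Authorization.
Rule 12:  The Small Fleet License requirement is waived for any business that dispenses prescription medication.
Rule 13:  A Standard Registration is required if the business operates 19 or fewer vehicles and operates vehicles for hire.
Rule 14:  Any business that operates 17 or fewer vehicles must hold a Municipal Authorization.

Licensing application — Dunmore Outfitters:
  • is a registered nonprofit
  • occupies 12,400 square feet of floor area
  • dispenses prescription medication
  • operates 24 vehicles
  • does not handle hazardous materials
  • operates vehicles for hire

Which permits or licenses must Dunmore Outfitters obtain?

Annual License, Annual Permit, Operating Permit, Regulatory License, Regulatory Permit

Rule 1: vehicles 24 ≤ 35 → Regulatory License required.
Rule 2: dispenses prescription medication; floor area 12,400 square feet < 12,700 square feet → Operating Permit required.
Rule 3: floor area 12,400 square feet > 1,600 square feet → Small Premises Registration not required.
Rule 4: does not handle hazardous materials → Hazardous Materials Certificate not required.
Rule 5: vehicles 24 < 29; is a registered nonprofit; floor area 12,400 square feet > 9,400 square feet → Small Fleet License required.
Rule 6: vehicles 24 < 37; dispenses prescription medication; floor area 12,400 square feet < 12,700 square feet → Annual Permit required.
Rule 7: floor area 12,400 square feet < 19,000 square feet; is a registered nonprofit; does not handle hazardous materials → Operating Registration not required.
Rule 8: floor area 12,400 square feet ≤ 18,000 square feet → Annual License required.
Rule 9: does not handle hazardous materials → Trade Authorization not required.
Rule 10: operates vehicles for hire; is a registered nonprofit → Regulatory Permit required.
Rule 11: is a registered nonprofit (not: is a worker-owned cooperative); dispenses prescription medication → Commercial Authorization not required.
Rule 12: dispenses prescription medication → exempt from Small Fleet License.
Rule 13: vehicles 24 > 19; operates vehicles for hire → Standard Registration not required.
Rule 14: vehicles 24 > 17 → Municipal Authorization not required.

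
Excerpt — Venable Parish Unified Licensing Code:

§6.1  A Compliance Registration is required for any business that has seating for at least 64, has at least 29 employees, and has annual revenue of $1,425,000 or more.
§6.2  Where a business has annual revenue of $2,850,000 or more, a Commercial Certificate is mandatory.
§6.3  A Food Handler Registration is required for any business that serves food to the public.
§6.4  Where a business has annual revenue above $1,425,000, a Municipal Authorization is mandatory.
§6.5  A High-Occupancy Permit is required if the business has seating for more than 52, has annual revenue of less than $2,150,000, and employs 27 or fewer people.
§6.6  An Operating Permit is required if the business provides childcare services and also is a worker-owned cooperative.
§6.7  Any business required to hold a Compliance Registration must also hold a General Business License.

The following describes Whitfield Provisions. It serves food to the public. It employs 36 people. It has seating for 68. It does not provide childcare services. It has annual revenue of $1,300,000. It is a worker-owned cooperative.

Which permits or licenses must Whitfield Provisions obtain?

§6.1 seating 68 ≥ 64; employees 36 ≥ 29; revenue $1,300,000 < $1,425,000 → Compliance Registration not required.
§6.2 revenue $1,300,000 < $2,850,000 → Commercial Certificate not required.
§6.3 serves food to the public → Food Handler Registration required.
§6.4 revenue $1,300,000 ≤ $1,425,000 → Municipal Authorization not required.
§6.5 seating 68 > 52; revenue $1,300,000 < $2,150,000; employees 36 > 27 → High-Occupancy Permit not required.
§6.6 does not provide childcare services; is a worker-owned cooperative → Operating Permit not required.
§6.7 Compliance Registration is not required → no effect.

Food Handler Registration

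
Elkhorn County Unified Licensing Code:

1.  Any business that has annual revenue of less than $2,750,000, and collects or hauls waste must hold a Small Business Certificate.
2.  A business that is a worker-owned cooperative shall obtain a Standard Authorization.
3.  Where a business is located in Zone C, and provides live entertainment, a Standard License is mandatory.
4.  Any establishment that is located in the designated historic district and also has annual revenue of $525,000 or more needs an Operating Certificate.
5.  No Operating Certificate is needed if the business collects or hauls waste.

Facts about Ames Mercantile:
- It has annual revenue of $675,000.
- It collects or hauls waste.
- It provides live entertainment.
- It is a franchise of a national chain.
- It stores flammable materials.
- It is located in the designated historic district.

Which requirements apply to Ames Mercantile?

1. revenue $675,000 < $2,750,000; collects or hauls waste → Small Business Certificate required.
2. is a franchise of a national chain (not: is a worker-owned cooperative) → Standard Authorization not required.
3. is located in the designated historic district (not: is located in Zone C); provides live entertainment → Standard License not required.
4. is located in the designated historic district; revenue $675,000 ≥ $525,000 → Operating Certificate required.
5. collects or hauls waste → exempt from Operating Certificate.

Small Business Certificate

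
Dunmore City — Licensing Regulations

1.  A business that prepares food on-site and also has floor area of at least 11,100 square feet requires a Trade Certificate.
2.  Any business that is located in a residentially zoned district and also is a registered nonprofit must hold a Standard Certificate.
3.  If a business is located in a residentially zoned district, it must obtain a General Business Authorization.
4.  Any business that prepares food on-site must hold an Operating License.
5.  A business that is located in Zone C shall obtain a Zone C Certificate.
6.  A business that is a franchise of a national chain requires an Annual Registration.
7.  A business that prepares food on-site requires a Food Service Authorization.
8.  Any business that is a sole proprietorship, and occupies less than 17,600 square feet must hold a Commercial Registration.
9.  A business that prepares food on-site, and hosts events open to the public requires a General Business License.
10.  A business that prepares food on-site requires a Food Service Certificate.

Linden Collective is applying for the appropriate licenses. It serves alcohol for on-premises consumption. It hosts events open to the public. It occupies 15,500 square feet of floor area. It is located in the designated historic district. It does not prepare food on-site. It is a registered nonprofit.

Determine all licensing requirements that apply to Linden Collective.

1. does not prepare food on-site; floor area 15,500 square feet ≥ 11,100 square feet → Trade Certificate not required.
2. is located in the designated historic district (not: is located in a residentially zoned district); is a registered nonprofit → Standard Certificate not required.
3. is located in the designated historic district (not: is located in a residentially zoned district) → General Business Authorization not required.
4. does not prepare food on-site → Operating License not required.
5. is located in the designated historic district (not: is located in Zone C) → Zone C Certificate not required.
6. is a registered nonprofit (not: is a franchise of a national chain) → Annual Registration not required.
7. does not prepare food on-site → Food Service Authorization not required.
8. is a registered nonprofit (not: is a sole proprietorship); floor area 15,500 square feet < 17,600 square feet → Commercial Registration not required.
9. does not prepare food on-site; hosts events open to the public → General Business License not required.
10. does not prepare food on-site → Food Service Certificate not required.

None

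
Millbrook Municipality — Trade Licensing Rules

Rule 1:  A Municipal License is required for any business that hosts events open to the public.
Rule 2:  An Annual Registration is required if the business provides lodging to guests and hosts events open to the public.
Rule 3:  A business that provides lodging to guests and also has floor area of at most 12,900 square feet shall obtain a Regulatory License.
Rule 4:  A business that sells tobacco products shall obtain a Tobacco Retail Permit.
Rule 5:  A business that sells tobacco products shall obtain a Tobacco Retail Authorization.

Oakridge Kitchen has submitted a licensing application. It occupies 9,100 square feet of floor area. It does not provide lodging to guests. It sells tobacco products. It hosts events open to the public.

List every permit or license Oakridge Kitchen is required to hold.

Rule 1: hosts events open to the public → Municipal License required.
Rule 2: does not provide lodging to guests; hosts events open to the public → Annual Registration not required.
Rule 3: does not provide lodging to guests; floor area 9,100 square feet ≤ 12,900 square feet → Regulatory License not required.
Rule 4: sells tobacco products → Tobacco Retail Permit required.
Rule 5: sells tobacco products → Tobacco Retail Authorization required.

Municipal License, Tobacco Retail Authorization, Tobacco Retail Permit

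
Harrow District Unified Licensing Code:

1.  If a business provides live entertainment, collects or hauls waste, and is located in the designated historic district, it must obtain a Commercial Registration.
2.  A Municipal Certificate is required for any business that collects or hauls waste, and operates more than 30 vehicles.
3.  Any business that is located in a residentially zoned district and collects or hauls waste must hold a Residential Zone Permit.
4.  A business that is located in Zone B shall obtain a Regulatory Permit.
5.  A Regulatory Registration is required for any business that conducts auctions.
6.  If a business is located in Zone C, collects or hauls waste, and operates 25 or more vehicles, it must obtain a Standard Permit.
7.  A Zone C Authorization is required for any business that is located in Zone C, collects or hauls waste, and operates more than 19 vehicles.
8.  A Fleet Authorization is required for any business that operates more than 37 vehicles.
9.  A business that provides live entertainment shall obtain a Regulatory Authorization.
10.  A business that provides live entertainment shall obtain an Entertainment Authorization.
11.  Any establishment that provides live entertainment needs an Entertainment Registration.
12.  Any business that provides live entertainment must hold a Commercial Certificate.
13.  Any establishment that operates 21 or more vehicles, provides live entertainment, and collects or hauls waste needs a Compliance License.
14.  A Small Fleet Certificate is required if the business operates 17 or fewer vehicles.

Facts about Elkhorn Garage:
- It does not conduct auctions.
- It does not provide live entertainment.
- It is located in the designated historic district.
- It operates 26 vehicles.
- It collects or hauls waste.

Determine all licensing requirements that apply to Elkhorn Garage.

1. does not provide live entertainment; collects or hauls waste; is located in the designated historic district → Commercial Registration not required.
2. collects or hauls waste; vehicles 26 ≤ 30 → Municipal Certificate not required.
3. is located in the designated historic district (not: is located in a residentially zoned district); collects or hauls waste → Residential Zone Permit not required.
4. is located in the designated historic district (not: is located in Zone B) → Regulatory Permit not required.
5. does not conduct auctions → Regulatory Registration not required.
6. is located in the designated historic district (not: is located in Zone C); collects or hauls waste; vehicles 26 ≥ 25 → Standard Permit not required.
7. is located in the designated historic district (not: is located in Zone C); collects or hauls waste; vehicles 26 > 19 → Zone C Authorization not required.
8. vehicles 26 ≤ 37 → Fleet Authorization not required.
9. does not provide live entertainment → Regulatory Authorization not required.
10. does not provide live entertainment → Entertainment Authorization not required.
11. does not provide live entertainment → Entertainment Registration not required.
12. does not provide live entertainment → Commercial Certificate not required.
13. vehicles 26 ≥ 21; does not provide live entertainment; collects or hauls waste → Compliance License not required.
14. vehicles 26 > 17 → Small Fleet Certificate not required.

None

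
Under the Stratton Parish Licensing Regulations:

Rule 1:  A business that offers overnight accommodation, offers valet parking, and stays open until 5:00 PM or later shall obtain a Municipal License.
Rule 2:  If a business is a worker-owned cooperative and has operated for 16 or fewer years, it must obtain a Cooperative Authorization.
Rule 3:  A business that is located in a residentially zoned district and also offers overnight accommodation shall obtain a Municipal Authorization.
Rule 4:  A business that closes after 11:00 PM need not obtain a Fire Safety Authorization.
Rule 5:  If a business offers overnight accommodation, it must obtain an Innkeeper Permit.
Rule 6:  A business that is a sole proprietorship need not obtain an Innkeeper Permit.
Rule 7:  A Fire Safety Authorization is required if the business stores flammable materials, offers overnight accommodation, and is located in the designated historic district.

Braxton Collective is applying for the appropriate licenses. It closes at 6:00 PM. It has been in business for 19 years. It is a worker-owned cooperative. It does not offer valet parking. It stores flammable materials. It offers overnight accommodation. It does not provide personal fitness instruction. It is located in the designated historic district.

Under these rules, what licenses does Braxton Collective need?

Fire Safety Authorization, Innkeeper Permit

Rule 1: offers overnight accommodation; does not offer valet parking; closes 6:00 PM, after 5:00 PM → Municipal License not required.
Rule 2: is a worker-owned cooperative; years in business 19 > 16 → Cooperative Authorization not required.
Rule 3: is located in the designated historic district (not: is located in a residentially zoned district); offers overnight accommodation → Municipal Authorization not required.
Rule 4: closes 6:00 PM, at/before 11:00 PM → Fire Safety Authorization exemption does not apply.
Rule 5: offers overnight accommodation → Innkeeper Permit required.
Rule 6: is a worker-owned cooperative (not: is a sole proprietorship) → Innkeeper Permit exemption does not apply.
Rule 7: stores flammable materials; offers overnight accommodation; is located in the designated historic district → Fire Safety Authorization required.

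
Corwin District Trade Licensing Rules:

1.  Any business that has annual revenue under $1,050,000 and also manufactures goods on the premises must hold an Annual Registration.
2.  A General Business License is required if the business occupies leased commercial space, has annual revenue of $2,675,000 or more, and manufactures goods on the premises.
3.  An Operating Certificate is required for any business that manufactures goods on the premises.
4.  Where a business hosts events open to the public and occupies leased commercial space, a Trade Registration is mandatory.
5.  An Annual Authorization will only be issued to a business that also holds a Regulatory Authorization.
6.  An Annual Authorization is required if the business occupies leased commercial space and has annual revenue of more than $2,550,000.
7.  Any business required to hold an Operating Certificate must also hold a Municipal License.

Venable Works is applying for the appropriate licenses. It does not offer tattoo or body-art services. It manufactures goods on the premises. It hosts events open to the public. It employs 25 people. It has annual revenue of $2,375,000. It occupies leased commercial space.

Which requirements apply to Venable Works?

1. revenue $2,375,000 ≥ $1,050,000; manufactures goods on the premises → Annual Registration not required.
2. occupies leased commercial space; revenue $2,375,000 < $2,675,000; manufactures goods on the premises → General Business License not required.
3. manufactures goods on the premises → Operating Certificate required.
4. hosts events open to the public; occupies leased commercial space → Trade Registration required.
5. Annual Authorization is not required → no effect.
6. occupies leased commercial space; revenue $2,375,000 ≤ $2,550,000 → Annual Authorization not required.
7. Operating Certificate is required → Municipal License also required.

Municipal License, Operating Certificate, Trade Registration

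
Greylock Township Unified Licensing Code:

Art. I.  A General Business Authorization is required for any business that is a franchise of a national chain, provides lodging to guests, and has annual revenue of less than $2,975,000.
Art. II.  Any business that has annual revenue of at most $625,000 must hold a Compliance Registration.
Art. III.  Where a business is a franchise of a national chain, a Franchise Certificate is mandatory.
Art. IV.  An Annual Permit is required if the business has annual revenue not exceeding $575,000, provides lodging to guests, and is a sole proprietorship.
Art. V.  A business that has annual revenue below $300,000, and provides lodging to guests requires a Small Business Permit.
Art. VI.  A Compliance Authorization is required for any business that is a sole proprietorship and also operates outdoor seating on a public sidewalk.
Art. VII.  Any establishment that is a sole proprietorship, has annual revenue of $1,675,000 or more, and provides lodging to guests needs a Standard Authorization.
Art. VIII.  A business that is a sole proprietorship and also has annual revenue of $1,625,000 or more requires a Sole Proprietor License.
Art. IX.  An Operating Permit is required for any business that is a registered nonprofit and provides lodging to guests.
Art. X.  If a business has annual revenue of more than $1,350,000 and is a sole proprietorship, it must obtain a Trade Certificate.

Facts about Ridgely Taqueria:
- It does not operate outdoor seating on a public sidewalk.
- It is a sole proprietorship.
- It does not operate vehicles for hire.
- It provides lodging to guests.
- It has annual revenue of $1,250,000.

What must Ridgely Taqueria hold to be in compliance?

None

Art. I. is a sole proprietorship (not: is a franchise of a national chain); provides lodging to guests; revenue $1,250,000 < $2,975,000 → General Business Authorization not required.
Art. II. revenue $1,250,000 > $625,000 → Compliance Registration not required.
Art. III. is a sole proprietorship (not: is a franchise of a national chain) → Franchise Certificate not required.
Art. IV. revenue $1,250,000 > $575,000; provides lodging to guests; is a sole proprietorship → Annual Permit not required.
Art. V. revenue $1,250,000 ≥ $300,000; provides lodging to guests → Small Business Permit not required.
Art. VI. is a sole proprietorship; does not operate outdoor seating on a public sidewalk → Compliance Authorization not required.
Art. VII. is a sole proprietorship; revenue $1,250,000 < $1,675,000; provides lodging to guests → Standard Authorization not required.
Art. VIII. is a sole proprietorship; revenue $1,250,000 < $1,625,000 → Sole Proprietor License not required.
Art. IX. is a sole proprietorship (not: is a registered nonprofit); provides lodging to guests → Operating Permit not required.
Art. X. revenue $1,250,000 ≤ $1,350,000; is a sole proprietorship → Trade Certificate not required.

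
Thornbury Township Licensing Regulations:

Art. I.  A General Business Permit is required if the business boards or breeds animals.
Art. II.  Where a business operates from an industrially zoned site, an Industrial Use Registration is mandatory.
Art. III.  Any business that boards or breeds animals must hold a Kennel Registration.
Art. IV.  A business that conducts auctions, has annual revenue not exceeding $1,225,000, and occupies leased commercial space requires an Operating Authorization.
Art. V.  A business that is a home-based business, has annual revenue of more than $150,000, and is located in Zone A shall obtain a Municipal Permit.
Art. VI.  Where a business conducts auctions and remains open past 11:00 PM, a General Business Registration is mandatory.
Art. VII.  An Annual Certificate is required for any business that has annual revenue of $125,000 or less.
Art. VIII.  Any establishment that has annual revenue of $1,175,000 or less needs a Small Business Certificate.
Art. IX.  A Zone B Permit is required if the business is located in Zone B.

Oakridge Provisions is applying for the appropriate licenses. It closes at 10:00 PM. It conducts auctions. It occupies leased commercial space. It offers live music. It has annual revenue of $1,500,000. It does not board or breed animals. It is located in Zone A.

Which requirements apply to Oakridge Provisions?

Art. I. does not board or breed animals → General Business Permit not required.
Art. II. occupies leased commercial space (not: operates from an industrially zoned site) → Industrial Use Registration not required.
Art. III. does not board or breed animals → Kennel Registration not required.
Art. IV. conducts auctions; revenue $1,500,000 > $1,225,000; occupies leased commercial space → Operating Authorization not required.
Art. V. occupies leased commercial space (not: is a home-based business); revenue $1,500,000 > $150,000; is located in Zone A → Municipal Permit not required.
Art. VI. conducts auctions; closes 10:00 PM, at/before 11:00 PM → General Business Registration not required.
Art. VII. revenue $1,500,000 > $125,000 → Annual Certificate not required.
Art. VIII. revenue $1,500,000 > $1,175,000 → Small Business Certificate not required.
Art. IX. is located in Zone A (not: is located in Zone B) → Zone B Permit not required.

None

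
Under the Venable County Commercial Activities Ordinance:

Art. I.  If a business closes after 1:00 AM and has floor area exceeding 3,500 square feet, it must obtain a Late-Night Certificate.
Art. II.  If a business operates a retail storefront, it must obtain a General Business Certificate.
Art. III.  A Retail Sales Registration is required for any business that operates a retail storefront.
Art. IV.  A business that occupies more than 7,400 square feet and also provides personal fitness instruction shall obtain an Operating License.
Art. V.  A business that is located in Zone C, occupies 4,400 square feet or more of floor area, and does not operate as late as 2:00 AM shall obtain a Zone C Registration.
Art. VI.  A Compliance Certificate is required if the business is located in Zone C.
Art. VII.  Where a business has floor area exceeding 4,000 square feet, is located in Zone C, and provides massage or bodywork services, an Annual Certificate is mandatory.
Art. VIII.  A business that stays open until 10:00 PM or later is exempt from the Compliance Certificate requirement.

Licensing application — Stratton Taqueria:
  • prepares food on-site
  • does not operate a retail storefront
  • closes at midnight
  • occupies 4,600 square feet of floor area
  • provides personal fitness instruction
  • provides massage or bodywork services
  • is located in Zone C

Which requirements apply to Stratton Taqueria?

Annual Certificate, Zone C Registration

Art. I. closes midnight, at/before 1:00 AM; floor area 4,600 square feet > 3,500 square feet → Late-Night Certificate not required.
Art. II. does not operate a retail storefront → General Business Certificate not required.
Art. III. does not operate a retail storefront → Retail Sales Registration not required.
Art. IV. floor area 4,600 square feet ≤ 7,400 square feet; provides personal fitness instruction → Operating License not required.
Art. V. is located in Zone C; floor area 4,600 square feet ≥ 4,400 square feet; closes midnight, at/before 2:00 AM → Zone C Registration required.
Art. VI. is located in Zone C → Compliance Certificate required.
Art. VII. floor area 4,600 square feet > 4,000 square feet; is located in Zone C; provides massage or bodywork services → Annual Certificate required.
Art. VIII. closes midnight, after 10:00 PM → exempt from Compliance Certificate.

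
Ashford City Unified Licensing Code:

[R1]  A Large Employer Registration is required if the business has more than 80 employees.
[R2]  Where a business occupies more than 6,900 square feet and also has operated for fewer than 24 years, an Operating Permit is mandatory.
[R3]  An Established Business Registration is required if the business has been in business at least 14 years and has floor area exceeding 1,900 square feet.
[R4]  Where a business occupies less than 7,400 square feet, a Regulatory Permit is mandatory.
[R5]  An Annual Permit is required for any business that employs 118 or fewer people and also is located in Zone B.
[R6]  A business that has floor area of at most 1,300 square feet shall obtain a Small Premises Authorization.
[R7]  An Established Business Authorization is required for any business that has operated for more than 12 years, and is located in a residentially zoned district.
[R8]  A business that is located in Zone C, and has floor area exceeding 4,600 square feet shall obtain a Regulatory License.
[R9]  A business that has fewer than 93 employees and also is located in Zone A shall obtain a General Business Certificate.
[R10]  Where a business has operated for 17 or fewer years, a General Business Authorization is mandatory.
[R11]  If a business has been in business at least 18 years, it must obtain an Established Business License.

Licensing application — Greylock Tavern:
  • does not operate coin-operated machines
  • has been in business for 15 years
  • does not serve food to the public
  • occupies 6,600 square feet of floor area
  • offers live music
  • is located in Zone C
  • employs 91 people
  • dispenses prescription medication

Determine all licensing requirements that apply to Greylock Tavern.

[R1] employees 91 > 80 → Large Employer Registration required.
[R2] floor area 6,600 square feet ≤ 6,900 square feet; years in business 15 < 24 → Operating Permit not required.
[R3] years in business 15 ≥ 14; floor area 6,600 square feet > 1,900 square feet → Established Business Registration required.
[R4] floor area 6,600 square feet < 7,400 square feet → Regulatory Permit required.
[R5] employees 91 ≤ 118; is located in Zone C (not: is located in Zone B) → Annual Permit not required.
[R6] floor area 6,600 square feet > 1,300 square feet → Small Premises Authorization not required.
[R7] years in business 15 > 12; is located in Zone C (not: is located in a residentially zoned district) → Established Business Authorization not required.
[R8] is located in Zone C; floor area 6,600 square feet > 4,600 square feet → Regulatory License required.
[R9] employees 91 < 93; is located in Zone C (not: is located in Zone A) → General Business Certificate not required.
[R10] years in business 15 ≤ 17 → General Business Authorization required.
[R11] years in business 15 < 18 → Established Business License not required.

Established Business Registration, General Business Authorization, Large Employer Registration, Regulatory License, Regulatory Permit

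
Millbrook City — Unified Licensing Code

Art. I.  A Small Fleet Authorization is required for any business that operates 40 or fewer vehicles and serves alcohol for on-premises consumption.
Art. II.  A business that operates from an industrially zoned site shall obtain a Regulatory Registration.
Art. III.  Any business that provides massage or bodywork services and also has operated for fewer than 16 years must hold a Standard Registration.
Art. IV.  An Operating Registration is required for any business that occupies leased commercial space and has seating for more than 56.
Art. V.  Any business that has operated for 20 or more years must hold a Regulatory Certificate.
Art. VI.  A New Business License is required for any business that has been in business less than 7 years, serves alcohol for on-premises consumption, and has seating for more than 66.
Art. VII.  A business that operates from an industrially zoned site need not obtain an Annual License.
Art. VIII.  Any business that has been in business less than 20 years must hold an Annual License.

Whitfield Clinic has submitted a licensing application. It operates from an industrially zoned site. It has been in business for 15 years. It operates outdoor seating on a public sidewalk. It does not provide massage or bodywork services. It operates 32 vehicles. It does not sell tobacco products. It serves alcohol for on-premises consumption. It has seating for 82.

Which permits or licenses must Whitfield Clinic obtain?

Regulatory Registration, Small Fleet Authorization

Art. I. vehicles 32 ≤ 40; serves alcohol for on-premises consumption → Small Fleet Authorization required.
Art. II. operates from an industrially zoned site → Regulatory Registration required.
Art. III. does not provide massage or bodywork services; years in business 15 < 16 → Standard Registration not required.
Art. IV. operates from an industrially zoned site (not: occupies leased commercial space); seating 82 > 56 → Operating Registration not required.
Art. V. years in business 15 < 20 → Regulatory Certificate not required.
Art. VI. years in business 15 ≥ 7; serves alcohol for on-premises consumption; seating 82 > 66 → New Business License not required.
Art. VII. operates from an industrially zoned site → exempt from Annual License.
Art. VIII. years in business 15 < 20 → Annual License required.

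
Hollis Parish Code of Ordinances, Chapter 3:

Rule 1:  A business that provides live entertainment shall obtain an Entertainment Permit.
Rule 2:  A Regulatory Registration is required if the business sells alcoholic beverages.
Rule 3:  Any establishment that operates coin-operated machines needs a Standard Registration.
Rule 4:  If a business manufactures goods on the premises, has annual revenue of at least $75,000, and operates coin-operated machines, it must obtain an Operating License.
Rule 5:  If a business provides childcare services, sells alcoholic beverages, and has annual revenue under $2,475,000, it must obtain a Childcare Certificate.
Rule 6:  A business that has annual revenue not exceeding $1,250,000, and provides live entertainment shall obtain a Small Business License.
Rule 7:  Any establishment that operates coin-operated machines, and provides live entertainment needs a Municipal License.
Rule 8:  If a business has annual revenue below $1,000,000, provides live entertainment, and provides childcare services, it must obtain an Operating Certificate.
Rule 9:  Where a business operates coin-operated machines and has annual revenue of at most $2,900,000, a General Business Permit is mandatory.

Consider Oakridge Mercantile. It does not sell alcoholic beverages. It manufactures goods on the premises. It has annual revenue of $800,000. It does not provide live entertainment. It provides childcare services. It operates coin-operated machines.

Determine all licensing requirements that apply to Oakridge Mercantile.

General Business Permit, Operating License, Standard Registration

Rule 1: does not provide live entertainment → Entertainment Permit not required.
Rule 2: does not sell alcoholic beverages → Regulatory Registration not required.
Rule 3: operates coin-operated machines → Standard Registration required.
Rule 4: manufactures goods on the premises; revenue $800,000 ≥ $75,000; operates coin-operated machines → Operating License required.
Rule 5: provides childcare services; does not sell alcoholic beverages; revenue $800,000 < $2,475,000 → Childcare Certificate not required.
Rule 6: revenue $800,000 ≤ $1,250,000; does not provide live entertainment → Small Business License not required.
Rule 7: operates coin-operated machines; does not provide live entertainment → Municipal License not required.
Rule 8: revenue $800,000 < $1,000,000; does not provide live entertainment; provides childcare services → Operating Certificate not required.
Rule 9: operates coin-operated machines; revenue $800,000 ≤ $2,900,000 → General Business Permit required.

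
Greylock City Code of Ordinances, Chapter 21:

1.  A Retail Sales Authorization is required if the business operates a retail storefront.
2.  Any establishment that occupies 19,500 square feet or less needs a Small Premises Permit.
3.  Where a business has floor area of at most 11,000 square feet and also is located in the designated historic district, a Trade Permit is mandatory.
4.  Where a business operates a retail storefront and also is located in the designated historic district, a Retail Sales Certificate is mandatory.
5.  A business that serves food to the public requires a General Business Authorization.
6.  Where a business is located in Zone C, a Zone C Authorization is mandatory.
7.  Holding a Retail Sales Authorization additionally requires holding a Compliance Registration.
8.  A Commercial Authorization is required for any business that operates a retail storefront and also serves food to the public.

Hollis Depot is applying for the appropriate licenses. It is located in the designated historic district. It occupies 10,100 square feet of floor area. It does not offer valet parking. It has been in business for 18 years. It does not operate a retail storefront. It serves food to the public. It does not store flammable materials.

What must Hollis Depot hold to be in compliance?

1. does not operate a retail storefront → Retail Sales Authorization not required.
2. floor area 10,100 square feet ≤ 19,500 square feet → Small Premises Permit required.
3. floor area 10,100 square feet ≤ 11,000 square feet; is located in the designated historic district → Trade Permit required.
4. does not operate a retail storefront; is located in the designated historic district → Retail Sales Certificate not required.
5. serves food to the public → General Business Authorization required.
6. is located in the designated historic district (not: is located in Zone C) → Zone C Authorization not required.
7. Retail Sales Authorization is not required → no effect.
8. does not operate a retail storefront; serves food to the public → Commercial Authorization not required.

General Business Authorization, Small Premises Permit, Trade Permit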